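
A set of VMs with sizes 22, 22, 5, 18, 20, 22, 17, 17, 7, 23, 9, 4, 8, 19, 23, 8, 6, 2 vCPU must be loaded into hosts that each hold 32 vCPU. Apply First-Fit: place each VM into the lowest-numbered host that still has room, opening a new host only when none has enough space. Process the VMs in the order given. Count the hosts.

10 hosts

22 vCPU → host 1 (remaining 10 vCPU)
22 vCPU → host 2 (remaining 10 vCPU)
5 vCPU → host 1 (remaining 5 vCPU)
18 vCPU → host 3 (remaining 14 vCPU)
20 vCPU → host 4 (remaining 12 vCPU)
22 vCPU → host 5 (remaining 10 vCPU)
17 vCPU → host 6 (remaining 15 vCPU)
17 vCPU → host 7 (remaining 15 vCPU)
7 vCPU → host 2 (remaining 3 vCPU)
23 vCPU → host 8 (remaining 9 vCPU)
9 vCPU → host 3 (remaining 5 vCPU)
4 vCPU → host 1 (remaining 1 vCPU)
8 vCPU → host 4 (remaining 4 vCPU)
19 vCPU → host 9 (remaining 13 vCPU)
23 vCPU → host 10 (remaining 9 vCPU)
8 vCPU → host 5 (remaining 2 vCPU)
6 vCPU → host 6 (remaining 9 vCPU)
2 vCPU → host 2 (remaining 1 vCPU)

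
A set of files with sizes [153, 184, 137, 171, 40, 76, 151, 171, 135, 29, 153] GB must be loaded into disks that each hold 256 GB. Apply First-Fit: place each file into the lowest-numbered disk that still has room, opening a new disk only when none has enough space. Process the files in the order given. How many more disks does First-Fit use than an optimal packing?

0

First-Fit: [153,40,29] [184] [137,76] [171] [151] [171] [135] [153] → 8 disks.
8 files exceed 128 GB (half the capacity), and no two of those can share a disk, so at least 8 disks are needed.
So 8 is already optimal.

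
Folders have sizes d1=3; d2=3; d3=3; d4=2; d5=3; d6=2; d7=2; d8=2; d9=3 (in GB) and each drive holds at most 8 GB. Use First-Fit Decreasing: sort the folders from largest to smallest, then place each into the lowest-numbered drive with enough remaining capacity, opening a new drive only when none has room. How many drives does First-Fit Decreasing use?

Sorted descending: 3, 3, 3, 3, 3, 2, 2, 2, 2.
drive 1: place 3 GB, 5 GB left
drive 1: place 3 GB, 2 GB left
drive 2: place 3 GB, 5 GB left
drive 2: place 3 GB, 2 GB left
drive 3: place 3 GB, 5 GB left
drive 1: place 2 GB, 0 GB left
drive 2: place 2 GB, 0 GB left
drive 3: place 2 GB, 3 GB left
drive 3: place 2 GB, 1 GB left
Final drives: [3,3,2] [3,3,2] [3,2,2].

3 drives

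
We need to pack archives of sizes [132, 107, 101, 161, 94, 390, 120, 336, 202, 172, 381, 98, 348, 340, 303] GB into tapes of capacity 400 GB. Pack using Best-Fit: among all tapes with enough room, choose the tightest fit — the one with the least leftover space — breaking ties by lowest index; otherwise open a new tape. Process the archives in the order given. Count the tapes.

10 tapes

tape 1: place 132 GB, 268 GB left
tape 1: place 107 GB, 161 GB left
tape 1: place 101 GB, 60 GB left
tape 2: place 161 GB, 239 GB left
tape 2: place 94 GB, 145 GB left
tape 3: place 390 GB, 10 GB left
tape 2: place 120 GB, 25 GB left
tape 4: place 336 GB, 64 GB left
tape 5: place 202 GB, 198 GB left
tape 5: place 172 GB, 26 GB left
tape 6: place 381 GB, 19 GB left
tape 7: place 98 GB, 302 GB left
tape 8: place 348 GB, 52 GB left
tape 9: place 340 GB, 60 GB left
tape 10: place 303 GB, 97 GB left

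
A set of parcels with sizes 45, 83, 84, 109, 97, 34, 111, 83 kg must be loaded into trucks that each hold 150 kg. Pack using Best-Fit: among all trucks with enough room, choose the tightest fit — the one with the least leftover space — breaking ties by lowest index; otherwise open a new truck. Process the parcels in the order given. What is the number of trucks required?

6

Put 45 kg in truck 1; 105 kg remain.
Put 83 kg in truck 1; 22 kg remain.
Put 84 kg in truck 2; 66 kg remain.
Put 109 kg in truck 3; 41 kg remain.
Put 97 kg in truck 4; 53 kg remain.
Put 34 kg in truck 3; 7 kg remain.
Put 111 kg in truck 5; 39 kg remain.
Put 83 kg in truck 6; 67 kg remain.
Final trucks: [45,83] [84] [109,34] [97] [111] [83].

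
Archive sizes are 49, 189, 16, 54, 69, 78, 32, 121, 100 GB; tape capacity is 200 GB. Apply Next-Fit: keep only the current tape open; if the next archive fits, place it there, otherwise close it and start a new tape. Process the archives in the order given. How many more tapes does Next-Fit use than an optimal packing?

Next-Fit: [49] [189] [16,54,69] [78,32] [121] [100] → 6 tapes.
Total size 708 GB; any packing needs at least ⌈708/200⌉ = 4 tapes.
An optimal packing achieves that bound: [189] [121,78] [100,69,16] [54,49,32] → 4 tapes.
Excess: 6 − 4 = 2.

2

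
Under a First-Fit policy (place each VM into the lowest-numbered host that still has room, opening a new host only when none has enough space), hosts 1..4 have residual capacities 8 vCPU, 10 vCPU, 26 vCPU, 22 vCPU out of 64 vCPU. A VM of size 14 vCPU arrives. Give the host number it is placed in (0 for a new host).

Hosts with room: host 3 (26 vCPU), host 4 (22 vCPU).
The first with room is host 3.

3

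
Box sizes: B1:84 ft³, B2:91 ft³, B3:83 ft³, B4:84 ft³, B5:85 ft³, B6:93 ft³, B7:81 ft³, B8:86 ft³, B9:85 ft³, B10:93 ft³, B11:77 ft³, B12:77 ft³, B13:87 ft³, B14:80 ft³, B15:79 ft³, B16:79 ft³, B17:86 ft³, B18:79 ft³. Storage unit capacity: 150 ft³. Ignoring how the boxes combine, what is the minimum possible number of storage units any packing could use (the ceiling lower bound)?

Total size = 84 + 91 + 83 + 84 + 85 + 93 + 81 + 86 + 85 + 93 + 77 + 77 + 87 + 80 + 79 + 79 + 86 + 79 = 1509 ft³.
⌈1509 / 150⌉ = 11.

11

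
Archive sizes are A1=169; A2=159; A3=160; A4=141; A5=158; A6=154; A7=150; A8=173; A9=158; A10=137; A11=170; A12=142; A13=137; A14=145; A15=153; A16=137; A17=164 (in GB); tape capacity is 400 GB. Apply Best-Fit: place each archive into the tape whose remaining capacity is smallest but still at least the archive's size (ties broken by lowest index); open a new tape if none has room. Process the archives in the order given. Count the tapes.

tape 1: place A1 (169 GB), 231 GB left
tape 1: place A2 (159 GB), 72 GB left
tape 2: place A3 (160 GB), 240 GB left
tape 2: place A4 (141 GB), 99 GB left
tape 3: place A5 (158 GB), 242 GB left
tape 3: place A6 (154 GB), 88 GB left
tape 4: place A7 (150 GB), 250 GB left
tape 4: place A8 (173 GB), 77 GB left
tape 5: place A9 (158 GB), 242 GB left
tape 5: place A10 (137 GB), 105 GB left
tape 6: place A11 (170 GB), 230 GB left
tape 6: place A12 (142 GB), 88 GB left
tape 7: place A13 (137 GB), 263 GB left
tape 7: place A14 (145 GB), 118 GB left
tape 8: place A15 (153 GB), 247 GB left
tape 8: place A16 (137 GB), 110 GB left
tape 9: place A17 (164 GB), 236 GB left

9 tapes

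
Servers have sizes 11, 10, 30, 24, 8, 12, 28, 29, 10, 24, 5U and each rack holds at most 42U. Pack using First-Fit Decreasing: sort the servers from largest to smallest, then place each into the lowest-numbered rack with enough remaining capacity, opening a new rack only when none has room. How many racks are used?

5

Sorted descending: 30, 29, 28, 24, 24, 12, 11, 10, 10, 8, 5.
30U → rack 1 (remaining 12U)
29U → rack 2 (remaining 13U)
28U → rack 3 (remaining 14U)
24U → rack 4 (remaining 18U)
24U → rack 5 (remaining 18U)
12U → rack 1 (remaining 0U)
11U → rack 2 (remaining 2U)
10U → rack 3 (remaining 4U)
10U → rack 4 (remaining 8U)
8U → rack 4 (remaining 0U)
5U → rack 5 (remaining 13U)
Final racks: [30,12] [29,11] [28,10] [24,10,8] [24,5].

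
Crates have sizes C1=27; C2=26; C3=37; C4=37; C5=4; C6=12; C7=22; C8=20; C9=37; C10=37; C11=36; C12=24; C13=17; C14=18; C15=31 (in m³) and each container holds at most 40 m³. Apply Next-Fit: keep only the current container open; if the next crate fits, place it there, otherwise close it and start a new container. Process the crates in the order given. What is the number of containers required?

12 containers

Put C1 (27 m³) in container 1; 13 m³ remain.
Put C2 (26 m³) in container 2; 14 m³ remain.
Put C3 (37 m³) in container 3; 3 m³ remain.
Put C4 (37 m³) in container 4; 3 m³ remain.
Put C5 (4 m³) in container 5; 36 m³ remain.
Put C6 (12 m³) in container 5; 24 m³ remain.
Put C7 (22 m³) in container 5; 2 m³ remain.
Put C8 (20 m³) in container 6; 20 m³ remain.
Put C9 (37 m³) in container 7; 3 m³ remain.
Put C10 (37 m³) in container 8; 3 m³ remain.
Put C11 (36 m³) in container 9; 4 m³ remain.
Put C12 (24 m³) in container 10; 16 m³ remain.
Put C13 (17 m³) in container 11; 23 m³ remain.
Put C14 (18 m³) in container 11; 5 m³ remain.
Put C15 (31 m³) in container 12; 9 m³ remain.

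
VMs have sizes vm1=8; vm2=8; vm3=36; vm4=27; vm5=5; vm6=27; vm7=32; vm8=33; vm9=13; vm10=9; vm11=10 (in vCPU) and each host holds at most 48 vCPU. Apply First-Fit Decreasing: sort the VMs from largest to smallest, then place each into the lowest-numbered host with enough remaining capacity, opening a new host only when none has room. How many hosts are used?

5 hosts

Sorted descending: 36, 33, 32, 27, 27, 13, 10, 9, 8, 8, 5.
Put 36 vCPU in host 1; 12 vCPU remain.
Put 33 vCPU in host 2; 15 vCPU remain.
Put 32 vCPU in host 3; 16 vCPU remain.
Put 27 vCPU in host 4; 21 vCPU remain.
Put 27 vCPU in host 5; 21 vCPU remain.
Put 13 vCPU in host 2; 2 vCPU remain.
Put 10 vCPU in host 1; 2 vCPU remain.
Put 9 vCPU in host 3; 7 vCPU remain.
Put 8 vCPU in host 4; 13 vCPU remain.
Put 8 vCPU in host 4; 5 vCPU remain.
Put 5 vCPU in host 3; 2 vCPU remain.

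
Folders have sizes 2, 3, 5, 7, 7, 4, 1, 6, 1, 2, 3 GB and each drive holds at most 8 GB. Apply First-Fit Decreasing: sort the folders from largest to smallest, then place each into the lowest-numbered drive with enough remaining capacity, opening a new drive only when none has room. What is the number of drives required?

Sorted descending: 7, 7, 6, 5, 4, 3, 3, 2, 2, 1, 1.
7 GB → drive 1 (remaining 1 GB)
7 GB → drive 2 (remaining 1 GB)
6 GB → drive 3 (remaining 2 GB)
5 GB → drive 4 (remaining 3 GB)
4 GB → drive 5 (remaining 4 GB)
3 GB → drive 4 (remaining 0 GB)
3 GB → drive 5 (remaining 1 GB)
2 GB → drive 3 (remaining 0 GB)
2 GB → drive 6 (remaining 6 GB)
1 GB → drive 1 (remaining 0 GB)
1 GB → drive 2 (remaining 0 GB)

6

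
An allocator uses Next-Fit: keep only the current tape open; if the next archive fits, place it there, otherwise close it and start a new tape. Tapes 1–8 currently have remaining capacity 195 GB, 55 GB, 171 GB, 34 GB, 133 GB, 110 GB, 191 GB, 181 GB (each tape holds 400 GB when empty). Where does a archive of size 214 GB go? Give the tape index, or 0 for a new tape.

0

Next-Fit only looks at tape 8, which has 181 GB free.
214 GB does not fit, so a new tape is opened.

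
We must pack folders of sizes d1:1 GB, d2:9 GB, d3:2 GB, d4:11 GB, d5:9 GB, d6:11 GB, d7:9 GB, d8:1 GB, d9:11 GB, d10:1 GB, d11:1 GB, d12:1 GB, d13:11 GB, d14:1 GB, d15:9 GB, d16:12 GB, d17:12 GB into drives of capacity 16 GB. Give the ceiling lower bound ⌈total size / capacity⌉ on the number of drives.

7 drives

Total size = 1 + 9 + 2 + 11 + 9 + 11 + 9 + 1 + 11 + 1 + 1 + 1 + 11 + 1 + 9 + 12 + 12 = 112 GB.
⌈112 / 16⌉ = 7.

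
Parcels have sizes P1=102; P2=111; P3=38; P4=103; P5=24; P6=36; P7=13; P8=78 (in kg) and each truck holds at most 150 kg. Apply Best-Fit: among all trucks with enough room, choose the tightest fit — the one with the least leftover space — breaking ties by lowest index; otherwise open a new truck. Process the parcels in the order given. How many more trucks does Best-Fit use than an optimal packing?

0

Best-Fit: [102,36] [111,38] [103,24,13] [78] → 4 trucks.
Total size 505 kg; any packing needs at least ⌈505/150⌉ = 4 trucks.
So 4 is already optimal.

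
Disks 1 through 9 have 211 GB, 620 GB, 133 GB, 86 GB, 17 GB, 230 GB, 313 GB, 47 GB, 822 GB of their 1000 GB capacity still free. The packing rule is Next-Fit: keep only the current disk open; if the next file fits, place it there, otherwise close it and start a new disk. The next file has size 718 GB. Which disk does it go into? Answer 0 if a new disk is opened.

Next-Fit only looks at disk 9, which has 822 GB free.
718 GB fits there.

9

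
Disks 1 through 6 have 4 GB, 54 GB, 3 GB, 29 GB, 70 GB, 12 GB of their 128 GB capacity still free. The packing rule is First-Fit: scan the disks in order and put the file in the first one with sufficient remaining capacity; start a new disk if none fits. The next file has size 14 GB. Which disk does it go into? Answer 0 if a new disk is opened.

Disks with room: disk 2 (54 GB), disk 4 (29 GB), disk 5 (70 GB).
The first with room is disk 2.

2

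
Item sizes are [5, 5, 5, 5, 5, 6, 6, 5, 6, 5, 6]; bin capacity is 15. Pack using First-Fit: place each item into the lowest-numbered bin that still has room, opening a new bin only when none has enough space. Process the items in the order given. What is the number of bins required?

5

bin 1: place 5, 10 left
bin 1: place 5, 5 left
bin 1: place 5, 0 left
bin 2: place 5, 10 left
bin 2: place 5, 5 left
bin 3: place 6, 9 left
bin 3: place 6, 3 left
bin 2: place 5, 0 left
bin 4: place 6, 9 left
bin 4: place 5, 4 left
bin 5: place 6, 9 left
Final bins: [5,5,5] [5,5,5] [6,6] [6,5] [6].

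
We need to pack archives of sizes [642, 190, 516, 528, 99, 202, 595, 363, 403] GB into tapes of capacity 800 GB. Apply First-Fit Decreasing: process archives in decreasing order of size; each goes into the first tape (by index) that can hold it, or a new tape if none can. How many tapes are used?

Sorted descending: 642, 595, 528, 516, 403, 363, 202, 190, 99.
tape 1: place 642 GB, 158 GB left
tape 2: place 595 GB, 205 GB left
tape 3: place 528 GB, 272 GB left
tape 4: place 516 GB, 284 GB left
tape 5: place 403 GB, 397 GB left
tape 5: place 363 GB, 34 GB left
tape 2: place 202 GB, 3 GB left
tape 3: place 190 GB, 82 GB left
tape 1: place 99 GB, 59 GB left

5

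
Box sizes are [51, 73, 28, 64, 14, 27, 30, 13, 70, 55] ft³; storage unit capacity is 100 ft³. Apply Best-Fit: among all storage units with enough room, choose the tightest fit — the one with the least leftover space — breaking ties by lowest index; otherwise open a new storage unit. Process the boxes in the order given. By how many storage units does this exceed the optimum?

Best-Fit: [51,28,14] [73,27] [64,30] [13,70] [55] → 5 storage units.
Total size 425 ft³; any packing needs at least ⌈425/100⌉ = 5 storage units.
So 5 is already optimal.

0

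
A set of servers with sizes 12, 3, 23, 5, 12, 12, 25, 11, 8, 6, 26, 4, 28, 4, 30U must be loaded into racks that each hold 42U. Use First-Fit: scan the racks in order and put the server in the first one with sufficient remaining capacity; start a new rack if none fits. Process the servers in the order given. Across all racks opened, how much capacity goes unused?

12U → rack 1 (remaining 30U)
3U → rack 1 (remaining 27U)
23U → rack 1 (remaining 4U)
5U → rack 2 (remaining 37U)
12U → rack 2 (remaining 25U)
12U → rack 2 (remaining 13U)
25U → rack 3 (remaining 17U)
11U → rack 2 (remaining 2U)
8U → rack 3 (remaining 9U)
6U → rack 3 (remaining 3U)
26U → rack 4 (remaining 16U)
4U → rack 1 (remaining 0U)
28U → rack 5 (remaining 14U)
4U → rack 4 (remaining 12U)
30U → rack 6 (remaining 12U)
6 racks × 42U = 252U; used 209U; unused 43U.

43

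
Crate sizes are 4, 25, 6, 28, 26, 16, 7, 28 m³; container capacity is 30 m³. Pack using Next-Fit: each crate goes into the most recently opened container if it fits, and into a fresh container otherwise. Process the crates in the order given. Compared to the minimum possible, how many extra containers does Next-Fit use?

1

Next-Fit: [4,25] [6] [28] [26] [16,7] [28] → 6 containers.
Total size 140 m³; any packing needs at least ⌈140/30⌉ = 5 containers.
An optimal packing achieves that bound: [28] [28] [26,4] [25] [16,7,6] → 5 containers.
Excess: 6 − 5 = 1.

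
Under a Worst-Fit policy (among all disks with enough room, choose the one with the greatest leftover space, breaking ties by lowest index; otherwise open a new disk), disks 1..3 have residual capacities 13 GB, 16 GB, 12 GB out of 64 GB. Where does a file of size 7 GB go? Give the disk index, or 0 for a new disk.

Disks with room: disk 1 (13 GB), disk 2 (16 GB), disk 3 (12 GB).
Most room is disk 2 with 16 GB free.

2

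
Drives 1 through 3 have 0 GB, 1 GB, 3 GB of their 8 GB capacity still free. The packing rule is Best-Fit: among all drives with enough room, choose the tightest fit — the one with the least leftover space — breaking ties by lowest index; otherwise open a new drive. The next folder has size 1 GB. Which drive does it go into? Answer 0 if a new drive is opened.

Drives with room: drive 2 (1 GB), drive 3 (3 GB).
Tightest fit is drive 2 with 1 GB free.

2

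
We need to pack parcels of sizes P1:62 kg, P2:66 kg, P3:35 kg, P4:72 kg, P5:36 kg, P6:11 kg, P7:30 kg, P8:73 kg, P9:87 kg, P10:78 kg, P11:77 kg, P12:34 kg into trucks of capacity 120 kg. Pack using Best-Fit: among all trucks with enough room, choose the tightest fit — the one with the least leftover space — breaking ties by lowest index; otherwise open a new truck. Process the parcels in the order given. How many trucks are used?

7 trucks

P1 (62 kg) → truck 1 (remaining 58 kg)
P2 (66 kg) → truck 2 (remaining 54 kg)
P3 (35 kg) → truck 2 (remaining 19 kg)
P4 (72 kg) → truck 3 (remaining 48 kg)
P5 (36 kg) → truck 3 (remaining 12 kg)
P6 (11 kg) → truck 3 (remaining 1 kg)
P7 (30 kg) → truck 1 (remaining 28 kg)
P8 (73 kg) → truck 4 (remaining 47 kg)
P9 (87 kg) → truck 5 (remaining 33 kg)
P10 (78 kg) → truck 6 (remaining 42 kg)
P11 (77 kg) → truck 7 (remaining 43 kg)
P12 (34 kg) → truck 6 (remaining 8 kg)
Final trucks: [62,30] [66,35] [72,36,11] [73] [87] [78,34] [77].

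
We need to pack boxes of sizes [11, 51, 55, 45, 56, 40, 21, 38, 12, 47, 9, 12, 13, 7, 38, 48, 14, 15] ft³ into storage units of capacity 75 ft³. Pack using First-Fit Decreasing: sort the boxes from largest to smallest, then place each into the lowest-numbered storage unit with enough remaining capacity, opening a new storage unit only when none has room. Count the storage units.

Sorted descending: 56, 55, 51, 48, 47, 45, 40, 38, 38, 21, 15, 14, 13, 12, 12, 11, 9, 7.
56 ft³ → storage unit 1 (remaining 19 ft³)
55 ft³ → storage unit 2 (remaining 20 ft³)
51 ft³ → storage unit 3 (remaining 24 ft³)
48 ft³ → storage unit 4 (remaining 27 ft³)
47 ft³ → storage unit 5 (remaining 28 ft³)
45 ft³ → storage unit 6 (remaining 30 ft³)
40 ft³ → storage unit 7 (remaining 35 ft³)
38 ft³ → storage unit 8 (remaining 37 ft³)
38 ft³ → storage unit 9 (remaining 37 ft³)
21 ft³ → storage unit 3 (remaining 3 ft³)
15 ft³ → storage unit 1 (remaining 4 ft³)
14 ft³ → storage unit 2 (remaining 6 ft³)
13 ft³ → storage unit 4 (remaining 14 ft³)
12 ft³ → storage unit 4 (remaining 2 ft³)
12 ft³ → storage unit 5 (remaining 16 ft³)
11 ft³ → storage unit 5 (remaining 5 ft³)
9 ft³ → storage unit 6 (remaining 21 ft³)
7 ft³ → storage unit 6 (remaining 14 ft³)
Final storage units: [56,15] [55,14] [51,21] [48,13,12] [47,12,11] [45,9,7] [40] [38] [38].

9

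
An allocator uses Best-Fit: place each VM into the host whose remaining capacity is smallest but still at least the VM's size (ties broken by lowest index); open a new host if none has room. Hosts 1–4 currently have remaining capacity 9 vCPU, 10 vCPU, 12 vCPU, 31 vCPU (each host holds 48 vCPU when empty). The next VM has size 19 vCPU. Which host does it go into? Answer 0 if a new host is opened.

Hosts with room: host 4 (31 vCPU).
Tightest fit is host 4 with 31 vCPU free.

4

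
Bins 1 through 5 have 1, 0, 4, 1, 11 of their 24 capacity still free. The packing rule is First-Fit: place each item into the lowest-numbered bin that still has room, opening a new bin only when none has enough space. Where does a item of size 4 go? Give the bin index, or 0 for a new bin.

3

Bins with room: bin 3 (4), bin 5 (11).
The first with room is bin 3.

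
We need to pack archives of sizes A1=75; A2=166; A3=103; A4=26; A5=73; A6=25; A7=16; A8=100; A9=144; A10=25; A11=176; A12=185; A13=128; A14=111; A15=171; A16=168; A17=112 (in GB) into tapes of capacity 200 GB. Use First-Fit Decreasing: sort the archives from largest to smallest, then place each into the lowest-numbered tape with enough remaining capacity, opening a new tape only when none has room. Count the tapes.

Sorted descending: 185, 176, 171, 168, 166, 144, 128, 112, 111, 103, 100, 75, 73, 26, 25, 25, 16.
tape 1: place 185 GB, 15 GB left
tape 2: place 176 GB, 24 GB left
tape 3: place 171 GB, 29 GB left
tape 4: place 168 GB, 32 GB left
tape 5: place 166 GB, 34 GB left
tape 6: place 144 GB, 56 GB left
tape 7: place 128 GB, 72 GB left
tape 8: place 112 GB, 88 GB left
tape 9: place 111 GB, 89 GB left
tape 10: place 103 GB, 97 GB left
tape 11: place 100 GB, 100 GB left
tape 8: place 75 GB, 13 GB left
tape 9: place 73 GB, 16 GB left
tape 3: place 26 GB, 3 GB left
tape 4: place 25 GB, 7 GB left
tape 5: place 25 GB, 9 GB left
tape 2: place 16 GB, 8 GB left
Final tapes: [185] [176,16] [171,26] [168,25] [166,25] [144] [128] [112,75] [111,73] [103] [100].

11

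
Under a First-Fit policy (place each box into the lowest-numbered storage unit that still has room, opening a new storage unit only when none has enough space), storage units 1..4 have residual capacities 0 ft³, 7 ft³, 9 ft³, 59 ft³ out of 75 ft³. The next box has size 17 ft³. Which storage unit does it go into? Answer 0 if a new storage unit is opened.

4

Storage units with room: storage unit 4 (59 ft³).
The first with room is storage unit 4.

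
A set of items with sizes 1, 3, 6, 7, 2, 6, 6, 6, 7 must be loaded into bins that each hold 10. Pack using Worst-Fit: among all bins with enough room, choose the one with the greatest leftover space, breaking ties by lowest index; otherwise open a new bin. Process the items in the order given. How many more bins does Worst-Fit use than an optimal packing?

0

Worst-Fit: [1,3,6] [7,2] [6] [6] [6] [7] → 6 bins.
6 items exceed 5 (half the capacity), and no two of those can share a bin, so at least 6 bins are needed.
So 6 is already optimal.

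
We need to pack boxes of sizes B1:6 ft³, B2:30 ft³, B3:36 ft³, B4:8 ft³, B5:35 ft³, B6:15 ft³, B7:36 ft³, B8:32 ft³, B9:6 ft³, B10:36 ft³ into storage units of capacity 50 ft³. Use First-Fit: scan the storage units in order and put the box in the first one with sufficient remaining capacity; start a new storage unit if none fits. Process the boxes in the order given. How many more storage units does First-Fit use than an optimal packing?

0

First-Fit: [6,30,8,6] [36] [35,15] [36] [32] [36] → 6 storage units.
6 boxes exceed 25 ft³ (half the capacity), and no two of those can share a storage unit, so at least 6 storage units are needed.
So 6 is already optimal.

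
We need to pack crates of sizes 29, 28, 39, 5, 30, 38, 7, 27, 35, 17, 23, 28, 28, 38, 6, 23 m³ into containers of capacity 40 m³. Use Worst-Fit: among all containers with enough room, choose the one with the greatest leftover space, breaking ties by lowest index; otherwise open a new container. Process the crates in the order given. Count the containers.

Put 29 m³ in container 1; 11 m³ remain.
Put 28 m³ in container 2; 12 m³ remain.
Put 39 m³ in container 3; 1 m³ remain.
Put 5 m³ in container 2; 7 m³ remain.
Put 30 m³ in container 4; 10 m³ remain.
Put 38 m³ in container 5; 2 m³ remain.
Put 7 m³ in container 1; 4 m³ remain.
Put 27 m³ in container 6; 13 m³ remain.
Put 35 m³ in container 7; 5 m³ remain.
Put 17 m³ in container 8; 23 m³ remain.
Put 23 m³ in container 8; 0 m³ remain.
Put 28 m³ in container 9; 12 m³ remain.
Put 28 m³ in container 10; 12 m³ remain.
Put 38 m³ in container 11; 2 m³ remain.
Put 6 m³ in container 6; 7 m³ remain.
Put 23 m³ in container 12; 17 m³ remain.
Final containers: [29,7] [28,5] [39] [30] [38] [27,6] [35] [17,23] [28] [28] [38] [23].

12 containers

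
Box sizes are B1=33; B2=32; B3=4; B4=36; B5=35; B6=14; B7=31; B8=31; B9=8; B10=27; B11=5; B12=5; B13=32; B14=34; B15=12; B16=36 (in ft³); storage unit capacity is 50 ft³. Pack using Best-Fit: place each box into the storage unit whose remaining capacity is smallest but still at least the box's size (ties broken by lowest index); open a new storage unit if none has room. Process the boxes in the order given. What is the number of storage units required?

10

B1 (33 ft³) → storage unit 1 (remaining 17 ft³)
B2 (32 ft³) → storage unit 2 (remaining 18 ft³)
B3 (4 ft³) → storage unit 1 (remaining 13 ft³)
B4 (36 ft³) → storage unit 3 (remaining 14 ft³)
B5 (35 ft³) → storage unit 4 (remaining 15 ft³)
B6 (14 ft³) → storage unit 3 (remaining 0 ft³)
B7 (31 ft³) → storage unit 5 (remaining 19 ft³)
B8 (31 ft³) → storage unit 6 (remaining 19 ft³)
B9 (8 ft³) → storage unit 1 (remaining 5 ft³)
B10 (27 ft³) → storage unit 7 (remaining 23 ft³)
B11 (5 ft³) → storage unit 1 (remaining 0 ft³)
B12 (5 ft³) → storage unit 4 (remaining 10 ft³)
B13 (32 ft³) → storage unit 8 (remaining 18 ft³)
B14 (34 ft³) → storage unit 9 (remaining 16 ft³)
B15 (12 ft³) → storage unit 9 (remaining 4 ft³)
B16 (36 ft³) → storage unit 10 (remaining 14 ft³)
Final storage units: [33,4,8,5] [32] [36,14] [35,5] [31] [31] [27] [32] [34,12] [36].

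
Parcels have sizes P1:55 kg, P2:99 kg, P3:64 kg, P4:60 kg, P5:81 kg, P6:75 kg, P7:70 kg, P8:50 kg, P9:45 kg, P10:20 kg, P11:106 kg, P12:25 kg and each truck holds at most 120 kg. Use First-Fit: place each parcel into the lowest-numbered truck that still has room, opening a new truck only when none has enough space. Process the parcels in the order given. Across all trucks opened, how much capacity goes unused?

truck 1: place P1 (55 kg), 65 kg left
truck 2: place P2 (99 kg), 21 kg left
truck 1: place P3 (64 kg), 1 kg left
truck 3: place P4 (60 kg), 60 kg left
truck 4: place P5 (81 kg), 39 kg left
truck 5: place P6 (75 kg), 45 kg left
truck 6: place P7 (70 kg), 50 kg left
truck 3: place P8 (50 kg), 10 kg left
truck 5: place P9 (45 kg), 0 kg left
truck 2: place P10 (20 kg), 1 kg left
truck 7: place P11 (106 kg), 14 kg left
truck 4: place P12 (25 kg), 14 kg left
7 trucks × 120 kg = 840 kg; used 750 kg; unused 90 kg.

90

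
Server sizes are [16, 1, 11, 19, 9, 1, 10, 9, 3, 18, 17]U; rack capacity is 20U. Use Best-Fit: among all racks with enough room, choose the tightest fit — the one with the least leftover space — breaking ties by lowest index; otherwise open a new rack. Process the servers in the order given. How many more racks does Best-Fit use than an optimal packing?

Best-Fit: [16,1,3] [11,9] [19,1] [10,9] [18] [17] → 6 racks.
Total size 114U; any packing needs at least ⌈114/20⌉ = 6 racks.
So 6 is already optimal.

0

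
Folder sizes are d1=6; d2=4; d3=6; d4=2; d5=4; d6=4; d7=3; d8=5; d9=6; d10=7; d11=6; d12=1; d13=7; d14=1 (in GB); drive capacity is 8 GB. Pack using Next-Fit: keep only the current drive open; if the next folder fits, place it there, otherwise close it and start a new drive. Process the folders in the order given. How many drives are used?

Put d1 (6 GB) in drive 1; 2 GB remain.
Put d2 (4 GB) in drive 2; 4 GB remain.
Put d3 (6 GB) in drive 3; 2 GB remain.
Put d4 (2 GB) in drive 3; 0 GB remain.
Put d5 (4 GB) in drive 4; 4 GB remain.
Put d6 (4 GB) in drive 4; 0 GB remain.
Put d7 (3 GB) in drive 5; 5 GB remain.
Put d8 (5 GB) in drive 5; 0 GB remain.
Put d9 (6 GB) in drive 6; 2 GB remain.
Put d10 (7 GB) in drive 7; 1 GB remain.
Put d11 (6 GB) in drive 8; 2 GB remain.
Put d12 (1 GB) in drive 8; 1 GB remain.
Put d13 (7 GB) in drive 9; 1 GB remain.
Put d14 (1 GB) in drive 9; 0 GB remain.
Final drives: [6] [4] [6,2] [4,4] [3,5] [6] [7] [6,1] [7,1].

9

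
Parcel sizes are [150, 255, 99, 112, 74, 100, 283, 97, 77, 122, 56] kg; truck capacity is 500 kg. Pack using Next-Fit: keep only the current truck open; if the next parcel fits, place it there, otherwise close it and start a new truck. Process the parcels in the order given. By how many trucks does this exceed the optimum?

Next-Fit: [150,255] [99,112,74,100] [283,97,77] [122,56] → 4 trucks.
Total size 1425 kg; any packing needs at least ⌈1425/500⌉ = 3 trucks.
An optimal packing achieves that bound: [283,150,56] [255,122,112] [100,99,97,77,74] → 3 trucks.
Excess: 4 − 3 = 1.

1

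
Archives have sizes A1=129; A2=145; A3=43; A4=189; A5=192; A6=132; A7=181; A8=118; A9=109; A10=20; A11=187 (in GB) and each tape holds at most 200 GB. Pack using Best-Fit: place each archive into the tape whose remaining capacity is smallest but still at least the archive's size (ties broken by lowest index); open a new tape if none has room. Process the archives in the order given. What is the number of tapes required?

Put A1 (129 GB) in tape 1; 71 GB remain.
Put A2 (145 GB) in tape 2; 55 GB remain.
Put A3 (43 GB) in tape 2; 12 GB remain.
Put A4 (189 GB) in tape 3; 11 GB remain.
Put A5 (192 GB) in tape 4; 8 GB remain.
Put A6 (132 GB) in tape 5; 68 GB remain.
Put A7 (181 GB) in tape 6; 19 GB remain.
Put A8 (118 GB) in tape 7; 82 GB remain.
Put A9 (109 GB) in tape 8; 91 GB remain.
Put A10 (20 GB) in tape 5; 48 GB remain.
Put A11 (187 GB) in tape 9; 13 GB remain.
Final tapes: [129] [145,43] [189] [192] [132,20] [181] [118] [109] [187].

9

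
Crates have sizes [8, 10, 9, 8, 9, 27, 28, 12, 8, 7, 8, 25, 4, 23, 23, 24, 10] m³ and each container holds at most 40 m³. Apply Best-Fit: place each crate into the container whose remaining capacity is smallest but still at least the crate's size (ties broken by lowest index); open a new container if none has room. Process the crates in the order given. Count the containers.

8

Put 8 m³ in container 1; 32 m³ remain.
Put 10 m³ in container 1; 22 m³ remain.
Put 9 m³ in container 1; 13 m³ remain.
Put 8 m³ in container 1; 5 m³ remain.
Put 9 m³ in container 2; 31 m³ remain.
Put 27 m³ in container 2; 4 m³ remain.
Put 28 m³ in container 3; 12 m³ remain.
Put 12 m³ in container 3; 0 m³ remain.
Put 8 m³ in container 4; 32 m³ remain.
Put 7 m³ in container 4; 25 m³ remain.
Put 8 m³ in container 4; 17 m³ remain.
Put 25 m³ in container 5; 15 m³ remain.
Put 4 m³ in container 2; 0 m³ remain.
Put 23 m³ in container 6; 17 m³ remain.
Put 23 m³ in container 7; 17 m³ remain.
Put 24 m³ in container 8; 16 m³ remain.
Put 10 m³ in container 5; 5 m³ remain.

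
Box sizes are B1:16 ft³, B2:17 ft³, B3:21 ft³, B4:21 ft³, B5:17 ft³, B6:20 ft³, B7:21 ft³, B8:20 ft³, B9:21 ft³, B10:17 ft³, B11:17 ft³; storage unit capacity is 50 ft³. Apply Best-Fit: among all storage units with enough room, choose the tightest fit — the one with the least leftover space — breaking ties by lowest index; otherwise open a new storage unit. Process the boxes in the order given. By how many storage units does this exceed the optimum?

0

Best-Fit: [16,17,17] [21,21] [20,21] [20,21] [17,17] → 5 storage units.
Total size 208 ft³; any packing needs at least ⌈208/50⌉ = 5 storage units.
So 5 is already optimal.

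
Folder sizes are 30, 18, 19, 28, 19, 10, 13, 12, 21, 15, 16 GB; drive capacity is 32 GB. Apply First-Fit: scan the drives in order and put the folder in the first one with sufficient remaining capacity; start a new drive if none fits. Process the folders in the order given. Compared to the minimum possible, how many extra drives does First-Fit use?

First-Fit: [30] [18,10] [19,13] [28] [19,12] [21] [15,16] → 7 drives.
Total size 201 GB; any packing needs at least ⌈201/32⌉ = 7 drives.
So 7 is already optimal.

0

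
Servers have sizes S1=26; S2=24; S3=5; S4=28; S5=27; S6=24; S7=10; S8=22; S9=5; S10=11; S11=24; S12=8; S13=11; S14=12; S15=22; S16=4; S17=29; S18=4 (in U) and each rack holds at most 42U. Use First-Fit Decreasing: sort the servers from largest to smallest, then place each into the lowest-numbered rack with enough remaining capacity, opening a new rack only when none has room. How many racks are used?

Sorted descending: 29, 28, 27, 26, 24, 24, 24, 22, 22, 12, 11, 11, 10, 8, 5, 5, 4, 4.
rack 1: place 29U, 13U left
rack 2: place 28U, 14U left
rack 3: place 27U, 15U left
rack 4: place 26U, 16U left
rack 5: place 24U, 18U left
rack 6: place 24U, 18U left
rack 7: place 24U, 18U left
rack 8: place 22U, 20U left
rack 9: place 22U, 20U left
rack 1: place 12U, 1U left
rack 2: place 11U, 3U left
rack 3: place 11U, 4U left
rack 4: place 10U, 6U left
rack 5: place 8U, 10U left
rack 4: place 5U, 1U left
rack 5: place 5U, 5U left
rack 3: place 4U, 0U left
rack 5: place 4U, 1U left
Final racks: [29,12] [28,11] [27,11,4] [26,10,5] [24,8,5,4] [24] [24] [22] [22].

9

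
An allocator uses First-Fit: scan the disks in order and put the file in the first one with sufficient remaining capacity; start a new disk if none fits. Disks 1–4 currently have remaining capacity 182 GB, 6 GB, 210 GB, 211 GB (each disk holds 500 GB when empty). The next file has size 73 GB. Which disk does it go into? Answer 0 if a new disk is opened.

1

Disks with room: disk 1 (182 GB), disk 3 (210 GB), disk 4 (211 GB).
The first with room is disk 1.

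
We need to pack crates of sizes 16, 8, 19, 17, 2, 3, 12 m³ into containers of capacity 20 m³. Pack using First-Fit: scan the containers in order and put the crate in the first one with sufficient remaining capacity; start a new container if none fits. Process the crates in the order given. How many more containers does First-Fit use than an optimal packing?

1

First-Fit: [16,2] [8,3] [19] [17] [12] → 5 containers.
Total size 77 m³; any packing needs at least ⌈77/20⌉ = 4 containers.
An optimal packing achieves that bound: [19] [17,3] [16,2] [12,8] → 4 containers.
Excess: 5 − 4 = 1.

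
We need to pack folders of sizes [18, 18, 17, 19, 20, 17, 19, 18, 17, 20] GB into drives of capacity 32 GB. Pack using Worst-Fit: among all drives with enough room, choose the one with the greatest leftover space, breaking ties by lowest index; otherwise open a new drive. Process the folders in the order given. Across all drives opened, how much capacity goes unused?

Put 18 GB in drive 1; 14 GB remain.
Put 18 GB in drive 2; 14 GB remain.
Put 17 GB in drive 3; 15 GB remain.
Put 19 GB in drive 4; 13 GB remain.
Put 20 GB in drive 5; 12 GB remain.
Put 17 GB in drive 6; 15 GB remain.
Put 19 GB in drive 7; 13 GB remain.
Put 18 GB in drive 8; 14 GB remain.
Put 17 GB in drive 9; 15 GB remain.
Put 20 GB in drive 10; 12 GB remain.
10 drives × 32 GB = 320 GB; used 183 GB; unused 137 GB.

137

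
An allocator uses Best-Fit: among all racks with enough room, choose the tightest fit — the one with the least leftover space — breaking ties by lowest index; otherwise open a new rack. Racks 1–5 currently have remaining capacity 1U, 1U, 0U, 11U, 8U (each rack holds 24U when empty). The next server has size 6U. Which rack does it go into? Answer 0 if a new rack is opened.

Racks with room: rack 4 (11U), rack 5 (8U).
Tightest fit is rack 5 with 8U free.

5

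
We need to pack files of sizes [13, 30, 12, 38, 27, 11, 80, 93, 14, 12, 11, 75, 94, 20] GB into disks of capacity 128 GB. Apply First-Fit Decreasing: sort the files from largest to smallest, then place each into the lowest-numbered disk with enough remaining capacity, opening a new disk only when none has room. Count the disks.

5

Sorted descending: 94, 93, 80, 75, 38, 30, 27, 20, 14, 13, 12, 12, 11, 11.
Put 94 GB in disk 1; 34 GB remain.
Put 93 GB in disk 2; 35 GB remain.
Put 80 GB in disk 3; 48 GB remain.
Put 75 GB in disk 4; 53 GB remain.
Put 38 GB in disk 3; 10 GB remain.
Put 30 GB in disk 1; 4 GB remain.
Put 27 GB in disk 2; 8 GB remain.
Put 20 GB in disk 4; 33 GB remain.
Put 14 GB in disk 4; 19 GB remain.
Put 13 GB in disk 4; 6 GB remain.
Put 12 GB in disk 5; 116 GB remain.
Put 12 GB in disk 5; 104 GB remain.
Put 11 GB in disk 5; 93 GB remain.
Put 11 GB in disk 5; 82 GB remain.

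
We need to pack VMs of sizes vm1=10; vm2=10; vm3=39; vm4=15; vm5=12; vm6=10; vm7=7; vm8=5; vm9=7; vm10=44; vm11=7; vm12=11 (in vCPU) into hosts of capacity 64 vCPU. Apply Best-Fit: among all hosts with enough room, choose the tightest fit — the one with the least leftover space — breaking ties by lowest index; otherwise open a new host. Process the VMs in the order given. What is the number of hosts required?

3

vm1 (10 vCPU) → host 1 (remaining 54 vCPU)
vm2 (10 vCPU) → host 1 (remaining 44 vCPU)
vm3 (39 vCPU) → host 1 (remaining 5 vCPU)
vm4 (15 vCPU) → host 2 (remaining 49 vCPU)
vm5 (12 vCPU) → host 2 (remaining 37 vCPU)
vm6 (10 vCPU) → host 2 (remaining 27 vCPU)
vm7 (7 vCPU) → host 2 (remaining 20 vCPU)
vm8 (5 vCPU) → host 1 (remaining 0 vCPU)
vm9 (7 vCPU) → host 2 (remaining 13 vCPU)
vm10 (44 vCPU) → host 3 (remaining 20 vCPU)
vm11 (7 vCPU) → host 2 (remaining 6 vCPU)
vm12 (11 vCPU) → host 3 (remaining 9 vCPU)
Final hosts: [10,10,39,5] [15,12,10,7,7,7] [44,11].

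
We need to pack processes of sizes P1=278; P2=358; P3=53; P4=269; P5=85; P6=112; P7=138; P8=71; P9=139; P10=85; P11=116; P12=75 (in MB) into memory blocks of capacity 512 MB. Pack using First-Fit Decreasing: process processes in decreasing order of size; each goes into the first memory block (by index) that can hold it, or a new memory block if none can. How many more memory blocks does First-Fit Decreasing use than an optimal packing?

First-Fit Decreasing: [358,139] [278,138,85] [269,116,112] [85,75,71,53] → 4 memory blocks.
Total size 1779 MB; any packing needs at least ⌈1779/512⌉ = 4 memory blocks.
So 4 is already optimal.

0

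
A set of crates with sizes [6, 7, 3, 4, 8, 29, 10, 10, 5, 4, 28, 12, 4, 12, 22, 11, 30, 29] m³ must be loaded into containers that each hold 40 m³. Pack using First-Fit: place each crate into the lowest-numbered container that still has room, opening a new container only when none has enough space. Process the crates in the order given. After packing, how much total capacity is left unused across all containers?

Put 6 m³ in container 1; 34 m³ remain.
Put 7 m³ in container 1; 27 m³ remain.
Put 3 m³ in container 1; 24 m³ remain.
Put 4 m³ in container 1; 20 m³ remain.
Put 8 m³ in container 1; 12 m³ remain.
Put 29 m³ in container 2; 11 m³ remain.
Put 10 m³ in container 1; 2 m³ remain.
Put 10 m³ in container 2; 1 m³ remain.
Put 5 m³ in container 3; 35 m³ remain.
Put 4 m³ in container 3; 31 m³ remain.
Put 28 m³ in container 3; 3 m³ remain.
Put 12 m³ in container 4; 28 m³ remain.
Put 4 m³ in container 4; 24 m³ remain.
Put 12 m³ in container 4; 12 m³ remain.
Put 22 m³ in container 5; 18 m³ remain.
Put 11 m³ in container 4; 1 m³ remain.
Put 30 m³ in container 6; 10 m³ remain.
Put 29 m³ in container 7; 11 m³ remain.
7 containers × 40 m³ = 280 m³; used 234 m³; unused 46 m³.

46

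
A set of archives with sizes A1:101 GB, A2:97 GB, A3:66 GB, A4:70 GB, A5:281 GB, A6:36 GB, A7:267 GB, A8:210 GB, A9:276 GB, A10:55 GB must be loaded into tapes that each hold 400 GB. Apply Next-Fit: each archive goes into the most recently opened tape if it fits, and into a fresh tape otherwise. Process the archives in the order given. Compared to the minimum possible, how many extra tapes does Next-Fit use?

1

Next-Fit: [101,97,66,70] [281,36] [267] [210] [276,55] → 5 tapes.
Total size 1459 GB; any packing needs at least ⌈1459/400⌉ = 4 tapes.
An optimal packing achieves that bound: [281,101] [276,97] [267,70,55] [210,66,36] → 4 tapes.
Excess: 5 − 4 = 1.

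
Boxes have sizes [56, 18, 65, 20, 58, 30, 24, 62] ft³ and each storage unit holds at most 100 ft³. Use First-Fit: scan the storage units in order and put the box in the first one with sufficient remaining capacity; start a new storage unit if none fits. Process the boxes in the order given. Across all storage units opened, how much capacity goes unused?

67

storage unit 1: place 56 ft³, 44 ft³ left
storage unit 1: place 18 ft³, 26 ft³ left
storage unit 2: place 65 ft³, 35 ft³ left
storage unit 1: place 20 ft³, 6 ft³ left
storage unit 3: place 58 ft³, 42 ft³ left
storage unit 2: place 30 ft³, 5 ft³ left
storage unit 3: place 24 ft³, 18 ft³ left
storage unit 4: place 62 ft³, 38 ft³ left
4 storage units × 100 ft³ = 400 ft³; used 333 ft³; unused 67 ft³.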